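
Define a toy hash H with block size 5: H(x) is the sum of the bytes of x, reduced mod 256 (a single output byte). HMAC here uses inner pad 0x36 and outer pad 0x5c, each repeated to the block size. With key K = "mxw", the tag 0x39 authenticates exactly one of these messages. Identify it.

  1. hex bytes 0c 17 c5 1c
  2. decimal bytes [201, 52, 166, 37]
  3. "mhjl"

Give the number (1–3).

Key "mxw" = 6d 78 77 is 3 bytes ≤ B = 5; zero-pad to 5 bytes: K' = 6d 78 77 00 00.
K' ⊕ ipad = 5b 4e 41 36 36; K' ⊕ opad = 31 24 2b 5c 5c.
m1: inner = H(5b 4e 41 36 36 0c 17 c5 1c) = 5a; tag = H(31 24 2b 5c 5c 5a) = 92
m2: inner = H(5b 4e 41 36 36 c9 34 a6 25) = 1e; tag = H(31 24 2b 5c 5c 1e) = 56
m3: inner = H(5b 4e 41 36 36 6d 68 6a 6c) = 01; tag = H(31 24 2b 5c 5c 01) = 39 ← matches

3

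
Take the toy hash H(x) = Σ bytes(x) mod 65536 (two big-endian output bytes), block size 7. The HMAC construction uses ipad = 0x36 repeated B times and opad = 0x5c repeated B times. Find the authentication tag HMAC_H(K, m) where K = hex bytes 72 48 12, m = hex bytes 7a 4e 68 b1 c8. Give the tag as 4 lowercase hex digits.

Key hex bytes 72 48 12 is 3 bytes ≤ B = 7; zero-pad to 7 bytes: K' = 72 48 12 00 00 00 00.
K' ⊕ ipad = 44 7e 24 36 36 36 36.  K' ⊕ opad = 2e 14 4e 5c 5c 5c 5c.
Inner input = (K'⊕ipad) ∥ m = 44 7e 24 36 36 36 36 ∥ 7a 4e 68 b1 c8.
Inner hash: sum = 68+126+36+54+54+54+54+122+78+104+177+200 = 1127 → 04 67.
Outer input = (K'⊕opad) ∥ inner = 2e 14 4e 5c 5c 5c 5c ∥ 04 67.
Outer hash (tag): sum = 46+20+78+92+92+92+92+4+103 = 619 → 02 6b.

026b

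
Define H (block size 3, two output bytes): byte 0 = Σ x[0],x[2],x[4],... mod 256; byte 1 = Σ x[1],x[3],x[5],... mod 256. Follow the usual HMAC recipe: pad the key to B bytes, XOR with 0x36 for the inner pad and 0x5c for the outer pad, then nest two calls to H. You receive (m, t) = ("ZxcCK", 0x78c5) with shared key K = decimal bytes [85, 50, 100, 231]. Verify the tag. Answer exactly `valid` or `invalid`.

valid

Key decimal bytes [85, 50, 100, 231] = 55 32 64 e7 is 4 bytes > B = 3, so hash it first: H(key) = b9 19, then zero-pad to 3 bytes: K' = b9 19 00.
K' ⊕ ipad = 8f 2f 36; K' ⊕ opad = e5 45 5c.
Inner hash: even-index sum = 384 mod 256 = 128; odd-index sum = 311 mod 256 = 55 → 80 37.
Outer hash (recomputed tag): even-index sum = 376 mod 256 = 120; odd-index sum = 197 mod 256 = 197 → 78 c5.
Recomputed tag = 78c5; claimed = 78c5 → match.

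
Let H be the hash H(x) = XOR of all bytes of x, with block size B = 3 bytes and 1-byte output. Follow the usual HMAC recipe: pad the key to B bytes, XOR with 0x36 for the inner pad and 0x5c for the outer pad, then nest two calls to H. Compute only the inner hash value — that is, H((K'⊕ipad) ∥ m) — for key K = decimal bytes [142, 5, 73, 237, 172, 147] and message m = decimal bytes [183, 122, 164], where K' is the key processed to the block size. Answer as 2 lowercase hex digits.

Key decimal bytes [142, 5, 73, 237, 172, 147] = 8e 05 49 ed ac 93 is 6 bytes > B = 3, so hash it first: H(key) = 10, then zero-pad to 3 bytes: K' = 10 00 00.
K' ⊕ ipad = 26 36 36.
Inner input = 26 36 36 ∥ b7 7a a4.
Inner hash: XOR 26⊕36⊕36⊕b7⊕7a⊕a4 = 4f.

4f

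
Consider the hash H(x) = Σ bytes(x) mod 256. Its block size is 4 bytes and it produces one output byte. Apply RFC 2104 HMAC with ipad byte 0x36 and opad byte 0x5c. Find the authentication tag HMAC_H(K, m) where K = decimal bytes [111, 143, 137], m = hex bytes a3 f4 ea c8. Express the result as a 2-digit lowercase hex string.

87

Key decimal bytes [111, 143, 137] = 6f 8f 89 is 3 bytes ≤ B = 4; zero-pad to 4 bytes: K' = 6f 8f 89 00.
K' ⊕ ipad = 59 b9 bf 36.  K' ⊕ opad = 33 d3 d5 5c.
Inner input = (K'⊕ipad) ∥ m = 59 b9 bf 36 ∥ a3 f4 ea c8.
Inner hash: sum = 89+185+191+54+163+244+234+200 = 1360; mod 256 = 80 → 50.
Outer input = (K'⊕opad) ∥ inner = 33 d3 d5 5c ∥ 50.
Outer hash (tag): sum = 51+211+213+92+80 = 647; mod 256 = 135 → 87.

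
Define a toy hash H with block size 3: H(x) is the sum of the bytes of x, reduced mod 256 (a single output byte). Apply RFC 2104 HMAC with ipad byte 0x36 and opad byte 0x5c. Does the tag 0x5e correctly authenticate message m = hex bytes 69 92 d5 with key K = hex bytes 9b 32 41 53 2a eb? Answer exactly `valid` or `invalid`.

valid

Key hex bytes 9b 32 41 53 2a eb is 6 bytes > B = 3, so hash it first: H(key) = 76, then zero-pad to 3 bytes: K' = 76 00 00.
K' ⊕ ipad = 40 36 36; K' ⊕ opad = 2a 5c 5c.
Inner hash: sum = 64+54+54+105+146+213 = 636; mod 256 = 124 → 7c.
Outer hash (recomputed tag): sum = 42+92+92+124 = 350; mod 256 = 94 → 5e.
Recomputed tag = 5e; claimed = 5e → match.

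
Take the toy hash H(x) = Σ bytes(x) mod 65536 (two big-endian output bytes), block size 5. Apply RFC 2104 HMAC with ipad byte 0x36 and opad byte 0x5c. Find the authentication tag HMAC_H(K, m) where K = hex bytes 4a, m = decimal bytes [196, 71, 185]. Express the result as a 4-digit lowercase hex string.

Key hex bytes 4a is 1 byte ≤ B = 5; zero-pad to 5 bytes: K' = 4a 00 00 00 00.
K' ⊕ ipad = 7c 36 36 36 36.  K' ⊕ opad = 16 5c 5c 5c 5c.
Inner input = (K'⊕ipad) ∥ m = 7c 36 36 36 36 ∥ c4 47 b9.
Inner hash: sum = 124+54+54+54+54+196+71+185 = 792 → 03 18.
Outer input = (K'⊕opad) ∥ inner = 16 5c 5c 5c 5c ∥ 03 18.
Outer hash (tag): sum = 22+92+92+92+92+3+24 = 417 → 01 a1.

01a1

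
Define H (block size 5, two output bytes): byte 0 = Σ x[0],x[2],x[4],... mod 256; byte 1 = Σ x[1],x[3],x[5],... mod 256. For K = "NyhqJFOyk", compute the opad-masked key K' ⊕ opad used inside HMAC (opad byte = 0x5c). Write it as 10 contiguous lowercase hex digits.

e6f55c5c5c

Key "NyhqJFOyk" = 4e 79 68 71 4a 46 4f 79 6b is 9 bytes > B = 5, so hash it first: H(key) = ba a9, then zero-pad to 5 bytes: K' = ba a9 00 00 00.
XOR each byte with 0x5c: ba⊕5c=e6, a9⊕5c=f5, 00⊕5c=5c, 00⊕5c=5c, 00⊕5c=5c.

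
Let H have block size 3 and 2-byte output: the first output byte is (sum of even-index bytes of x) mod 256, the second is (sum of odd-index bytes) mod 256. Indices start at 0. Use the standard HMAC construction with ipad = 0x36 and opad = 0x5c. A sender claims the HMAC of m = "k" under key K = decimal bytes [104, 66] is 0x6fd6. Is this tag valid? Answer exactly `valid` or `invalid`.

invalid

Key decimal bytes [104, 66] = 68 42 is 2 bytes ≤ B = 3; zero-pad to 3 bytes: K' = 68 42 00.
K' ⊕ ipad = 5e 74 36; K' ⊕ opad = 34 1e 5c.
Inner hash: even-index sum = 148 mod 256 = 148; odd-index sum = 223 mod 256 = 223 → 94 df.
Outer hash (recomputed tag): even-index sum = 367 mod 256 = 111; odd-index sum = 178 mod 256 = 178 → 6f b2.
Recomputed tag = 6fb2; claimed = 6fd6 → mismatch.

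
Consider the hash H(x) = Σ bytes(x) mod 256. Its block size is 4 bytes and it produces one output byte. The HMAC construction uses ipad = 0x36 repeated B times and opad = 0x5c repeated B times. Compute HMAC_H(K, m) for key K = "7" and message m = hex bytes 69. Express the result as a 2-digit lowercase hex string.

8b

Key "7" = 37 is 1 byte ≤ B = 4; zero-pad to 4 bytes: K' = 37 00 00 00.
K' ⊕ ipad = 01 36 36 36.  K' ⊕ opad = 6b 5c 5c 5c.
Inner input = (K'⊕ipad) ∥ m = 01 36 36 36 ∥ 69.
Inner hash: sum = 1+54+54+54+105 = 268; mod 256 = 12 → 0c.
Outer input = (K'⊕opad) ∥ inner = 6b 5c 5c 5c ∥ 0c.
Outer hash (tag): sum = 107+92+92+92+12 = 395; mod 256 = 139 → 8b.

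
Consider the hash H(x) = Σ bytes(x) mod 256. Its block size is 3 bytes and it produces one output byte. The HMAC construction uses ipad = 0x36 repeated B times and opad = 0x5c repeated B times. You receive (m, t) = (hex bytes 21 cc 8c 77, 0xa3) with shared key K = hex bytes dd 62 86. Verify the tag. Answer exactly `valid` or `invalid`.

Key hex bytes dd 62 86 is exactly B = 3 bytes: K' = dd 62 86.
K' ⊕ ipad = eb 54 b0; K' ⊕ opad = 81 3e da.
Inner hash: sum = 235+84+176+33+204+140+119 = 991; mod 256 = 223 → df.
Outer hash (recomputed tag): sum = 129+62+218+223 = 632; mod 256 = 120 → 78.
Recomputed tag = 78; claimed = a3 → mismatch.

invalid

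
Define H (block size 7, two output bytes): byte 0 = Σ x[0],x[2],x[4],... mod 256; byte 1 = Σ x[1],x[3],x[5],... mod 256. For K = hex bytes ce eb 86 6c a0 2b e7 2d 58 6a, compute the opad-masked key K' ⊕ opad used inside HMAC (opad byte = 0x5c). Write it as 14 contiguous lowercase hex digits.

Key hex bytes ce eb 86 6c a0 2b e7 2d 58 6a is 10 bytes > B = 7, so hash it first: H(key) = 33 19, then zero-pad to 7 bytes: K' = 33 19 00 00 00 00 00.
XOR each byte with 0x5c: 33⊕5c=6f, 19⊕5c=45, 00⊕5c=5c, 00⊕5c=5c, 00⊕5c=5c, 00⊕5c=5c, 00⊕5c=5c.

6f455c5c5c5c5c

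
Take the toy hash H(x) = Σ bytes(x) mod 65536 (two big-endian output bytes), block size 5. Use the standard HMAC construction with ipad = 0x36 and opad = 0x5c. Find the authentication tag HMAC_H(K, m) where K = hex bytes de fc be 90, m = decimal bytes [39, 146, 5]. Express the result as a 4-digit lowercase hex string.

Key hex bytes de fc be 90 is 4 bytes ≤ B = 5; zero-pad to 5 bytes: K' = de fc be 90 00.
K' ⊕ ipad = e8 ca 88 a6 36.  K' ⊕ opad = 82 a0 e2 cc 5c.
Inner input = (K'⊕ipad) ∥ m = e8 ca 88 a6 36 ∥ 27 92 05.
Inner hash: sum = 232+202+136+166+54+39+146+5 = 980 → 03 d4.
Outer input = (K'⊕opad) ∥ inner = 82 a0 e2 cc 5c ∥ 03 d4.
Outer hash (tag): sum = 130+160+226+204+92+3+212 = 1027 → 04 03.

0403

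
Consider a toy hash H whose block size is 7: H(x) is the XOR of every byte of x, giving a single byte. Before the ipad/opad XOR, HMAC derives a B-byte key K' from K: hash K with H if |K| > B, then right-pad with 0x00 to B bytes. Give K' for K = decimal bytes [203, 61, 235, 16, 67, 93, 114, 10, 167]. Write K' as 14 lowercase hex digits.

cc000000000000

|K| = 9 > B = 7, so first hash the key.
H(K): XOR cb⊕3d⊕eb⊕10⊕43⊕5d⊕72⊕0a⊕a7 = cc.
Zero-pad H(K) = cc to 7 bytes: K' = cc 00 00 00 00 00 00.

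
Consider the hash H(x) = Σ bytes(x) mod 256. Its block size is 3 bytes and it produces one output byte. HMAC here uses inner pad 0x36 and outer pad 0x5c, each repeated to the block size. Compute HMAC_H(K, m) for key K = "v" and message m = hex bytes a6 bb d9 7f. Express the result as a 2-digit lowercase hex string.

47

Key "v" = 76 is 1 byte ≤ B = 3; zero-pad to 3 bytes: K' = 76 00 00.
K' ⊕ ipad = 40 36 36.  K' ⊕ opad = 2a 5c 5c.
Inner input = (K'⊕ipad) ∥ m = 40 36 36 ∥ a6 bb d9 7f.
Inner hash: sum = 64+54+54+166+187+217+127 = 869; mod 256 = 101 → 65.
Outer input = (K'⊕opad) ∥ inner = 2a 5c 5c ∥ 65.
Outer hash (tag): sum = 42+92+92+101 = 327; mod 256 = 71 → 47.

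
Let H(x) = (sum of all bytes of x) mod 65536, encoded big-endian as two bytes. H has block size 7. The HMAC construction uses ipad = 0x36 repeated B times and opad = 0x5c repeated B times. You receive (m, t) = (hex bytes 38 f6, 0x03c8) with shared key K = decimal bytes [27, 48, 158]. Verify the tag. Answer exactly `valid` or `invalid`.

valid

Key decimal bytes [27, 48, 158] = 1b 30 9e is 3 bytes ≤ B = 7; zero-pad to 7 bytes: K' = 1b 30 9e 00 00 00 00.
K' ⊕ ipad = 2d 06 a8 36 36 36 36; K' ⊕ opad = 47 6c c2 5c 5c 5c 5c.
Inner hash: sum = 45+6+168+54+54+54+54+56+246 = 737 → 02 e1.
Outer hash (recomputed tag): sum = 71+108+194+92+92+92+92+2+225 = 968 → 03 c8.
Recomputed tag = 03c8; claimed = 03c8 → match.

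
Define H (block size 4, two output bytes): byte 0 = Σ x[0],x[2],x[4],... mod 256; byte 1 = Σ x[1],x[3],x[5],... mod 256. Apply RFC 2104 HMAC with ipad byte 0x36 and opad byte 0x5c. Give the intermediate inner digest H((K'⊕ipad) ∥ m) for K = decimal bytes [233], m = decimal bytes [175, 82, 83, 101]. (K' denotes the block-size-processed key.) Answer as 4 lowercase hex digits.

1723

Key decimal bytes [233] = e9 is 1 byte ≤ B = 4; zero-pad to 4 bytes: K' = e9 00 00 00.
K' ⊕ ipad = df 36 36 36.
Inner input = df 36 36 36 ∥ af 52 53 65.
Inner hash: even-index sum = 535 mod 256 = 23; odd-index sum = 291 mod 256 = 35 → 17 23.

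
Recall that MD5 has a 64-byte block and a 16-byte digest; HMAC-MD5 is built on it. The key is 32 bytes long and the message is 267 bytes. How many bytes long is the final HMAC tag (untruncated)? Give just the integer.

The tag is one MD5 digest: 16 bytes.

16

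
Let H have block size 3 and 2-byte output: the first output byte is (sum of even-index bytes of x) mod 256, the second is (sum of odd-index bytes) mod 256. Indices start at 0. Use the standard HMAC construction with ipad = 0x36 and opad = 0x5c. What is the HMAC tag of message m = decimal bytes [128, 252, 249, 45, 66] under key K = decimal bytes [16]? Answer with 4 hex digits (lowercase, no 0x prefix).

Key decimal bytes [16] = 10 is 1 byte ≤ B = 3; zero-pad to 3 bytes: K' = 10 00 00.
K' ⊕ ipad = 26 36 36.  K' ⊕ opad = 4c 5c 5c.
Inner input = (K'⊕ipad) ∥ m = 26 36 36 ∥ 80 fc f9 2d 42.
Inner hash: even-index sum = 389 mod 256 = 133; odd-index sum = 497 mod 256 = 241 → 85 f1.
Outer input = (K'⊕opad) ∥ inner = 4c 5c 5c ∥ 85 f1.
Outer hash (tag): even-index sum = 409 mod 256 = 153; odd-index sum = 225 mod 256 = 225 → 99 e1.

99e1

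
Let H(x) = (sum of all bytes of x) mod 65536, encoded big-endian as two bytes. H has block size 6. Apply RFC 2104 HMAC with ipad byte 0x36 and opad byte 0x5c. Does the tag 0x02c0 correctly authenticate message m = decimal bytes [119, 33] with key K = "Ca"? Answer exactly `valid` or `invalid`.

invalid

Key "Ca" = 43 61 is 2 bytes ≤ B = 6; zero-pad to 6 bytes: K' = 43 61 00 00 00 00.
K' ⊕ ipad = 75 57 36 36 36 36; K' ⊕ opad = 1f 3d 5c 5c 5c 5c.
Inner hash: sum = 117+87+54+54+54+54+119+33 = 572 → 02 3c.
Outer hash (recomputed tag): sum = 31+61+92+92+92+92+2+60 = 522 → 02 0a.
Recomputed tag = 020a; claimed = 02c0 → mismatch.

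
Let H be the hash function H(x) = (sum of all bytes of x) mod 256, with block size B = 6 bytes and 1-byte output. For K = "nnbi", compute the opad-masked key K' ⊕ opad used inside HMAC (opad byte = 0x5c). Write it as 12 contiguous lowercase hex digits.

32323e355c5c

Key "nnbi" = 6e 6e 62 69 is 4 bytes ≤ B = 6; zero-pad to 6 bytes: K' = 6e 6e 62 69 00 00.
XOR each byte with 0x5c: 6e⊕5c=32, 6e⊕5c=32, 62⊕5c=3e, 69⊕5c=35, 00⊕5c=5c, 00⊕5c=5c.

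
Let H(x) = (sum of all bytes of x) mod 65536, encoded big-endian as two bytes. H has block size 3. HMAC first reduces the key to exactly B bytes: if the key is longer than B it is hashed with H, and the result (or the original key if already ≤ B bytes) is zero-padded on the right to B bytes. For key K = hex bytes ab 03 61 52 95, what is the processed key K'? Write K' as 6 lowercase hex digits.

01f600

|K| = 5 > B = 3, so first hash the key.
H(K): sum = 171+3+97+82+149 = 502 → 01 f6.
Zero-pad H(K) = 01 f6 to 3 bytes: K' = 01 f6 00.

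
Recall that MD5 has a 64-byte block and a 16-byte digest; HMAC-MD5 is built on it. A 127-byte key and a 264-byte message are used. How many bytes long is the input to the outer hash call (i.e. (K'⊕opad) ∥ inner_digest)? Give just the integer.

Key is 127 > 64 bytes, so it is hashed to 16 bytes then zero-padded to 64: |K'| = 64.
Outer input = (K'⊕opad) ∥ H(inner) → 64 + 16 = 80 bytes.

80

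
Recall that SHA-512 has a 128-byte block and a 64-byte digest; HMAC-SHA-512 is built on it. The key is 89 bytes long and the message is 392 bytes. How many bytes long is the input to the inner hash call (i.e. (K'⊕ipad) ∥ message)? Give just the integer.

520

Key is 89 ≤ 128 bytes, zero-padded: |K'| = 128.
Inner input = (K'⊕ipad) ∥ m → 128 + 392 = 520 bytes.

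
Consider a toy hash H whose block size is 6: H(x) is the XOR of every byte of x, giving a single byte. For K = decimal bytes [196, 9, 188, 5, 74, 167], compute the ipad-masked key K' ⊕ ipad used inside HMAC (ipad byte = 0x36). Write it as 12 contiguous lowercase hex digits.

Key decimal bytes [196, 9, 188, 5, 74, 167] = c4 09 bc 05 4a a7 is exactly B = 6 bytes: K' = c4 09 bc 05 4a a7.
XOR each byte with 0x36: c4⊕36=f2, 09⊕36=3f, bc⊕36=8a, 05⊕36=33, 4a⊕36=7c, a7⊕36=91.

f23f8a337c91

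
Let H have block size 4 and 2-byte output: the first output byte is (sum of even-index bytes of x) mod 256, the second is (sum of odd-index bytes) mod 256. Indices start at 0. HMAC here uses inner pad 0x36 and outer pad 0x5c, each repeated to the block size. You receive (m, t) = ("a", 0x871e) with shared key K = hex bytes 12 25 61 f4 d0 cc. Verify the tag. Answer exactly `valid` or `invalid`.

valid

Key hex bytes 12 25 61 f4 d0 cc is 6 bytes > B = 4, so hash it first: H(key) = 43 e5, then zero-pad to 4 bytes: K' = 43 e5 00 00.
K' ⊕ ipad = 75 d3 36 36; K' ⊕ opad = 1f b9 5c 5c.
Inner hash: even-index sum = 268 mod 256 = 12; odd-index sum = 265 mod 256 = 9 → 0c 09.
Outer hash (recomputed tag): even-index sum = 135 mod 256 = 135; odd-index sum = 286 mod 256 = 30 → 87 1e.
Recomputed tag = 871e; claimed = 871e → match.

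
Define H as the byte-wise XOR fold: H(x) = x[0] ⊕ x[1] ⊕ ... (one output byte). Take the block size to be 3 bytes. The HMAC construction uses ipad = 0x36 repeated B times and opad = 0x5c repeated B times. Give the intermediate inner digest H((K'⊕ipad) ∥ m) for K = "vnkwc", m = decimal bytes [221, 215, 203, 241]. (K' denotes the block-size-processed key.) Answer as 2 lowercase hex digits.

61

Key "vnkwc" = 76 6e 6b 77 63 is 5 bytes > B = 3, so hash it first: H(key) = 67, then zero-pad to 3 bytes: K' = 67 00 00.
K' ⊕ ipad = 51 36 36.
Inner input = 51 36 36 ∥ dd d7 cb f1.
Inner hash: XOR 51⊕36⊕36⊕dd⊕d7⊕cb⊕f1 = 61.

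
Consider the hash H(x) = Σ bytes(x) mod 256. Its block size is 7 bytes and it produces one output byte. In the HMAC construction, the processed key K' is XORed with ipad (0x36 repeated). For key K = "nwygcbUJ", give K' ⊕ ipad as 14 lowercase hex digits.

1f363636363636

Key "nwygcbUJ" = 6e 77 79 67 63 62 55 4a is 8 bytes > B = 7, so hash it first: H(key) = 29, then zero-pad to 7 bytes: K' = 29 00 00 00 00 00 00.
XOR each byte with 0x36: 29⊕36=1f, 00⊕36=36, 00⊕36=36, 00⊕36=36, 00⊕36=36, 00⊕36=36, 00⊕36=36.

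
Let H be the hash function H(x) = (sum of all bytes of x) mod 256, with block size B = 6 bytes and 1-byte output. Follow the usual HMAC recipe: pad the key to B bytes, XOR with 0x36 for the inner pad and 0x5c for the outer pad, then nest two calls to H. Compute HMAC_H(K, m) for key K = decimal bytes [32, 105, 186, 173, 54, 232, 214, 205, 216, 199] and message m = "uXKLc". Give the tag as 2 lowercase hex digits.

Key decimal bytes [32, 105, 186, 173, 54, 232, 214, 205, 216, 199] = 20 69 ba ad 36 e8 d6 cd d8 c7 is 10 bytes > B = 6, so hash it first: H(key) = 50, then zero-pad to 6 bytes: K' = 50 00 00 00 00 00.
K' ⊕ ipad = 66 36 36 36 36 36.  K' ⊕ opad = 0c 5c 5c 5c 5c 5c.
Inner input = (K'⊕ipad) ∥ m = 66 36 36 36 36 36 ∥ 75 58 4b 4c 63.
Inner hash: sum = 102+54+54+54+54+54+117+88+75+76+99 = 827; mod 256 = 59 → 3b.
Outer input = (K'⊕opad) ∥ inner = 0c 5c 5c 5c 5c 5c ∥ 3b.
Outer hash (tag): sum = 12+92+92+92+92+92+59 = 531; mod 256 = 19 → 13.

13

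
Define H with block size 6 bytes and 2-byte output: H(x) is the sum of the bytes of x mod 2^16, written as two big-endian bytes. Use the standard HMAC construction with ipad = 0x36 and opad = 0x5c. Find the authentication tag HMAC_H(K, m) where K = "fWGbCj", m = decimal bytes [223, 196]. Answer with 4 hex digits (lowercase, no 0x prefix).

Key "fWGbCj" = 66 57 47 62 43 6a is exactly B = 6 bytes: K' = 66 57 47 62 43 6a.
K' ⊕ ipad = 50 61 71 54 75 5c.  K' ⊕ opad = 3a 0b 1b 3e 1f 36.
Inner input = (K'⊕ipad) ∥ m = 50 61 71 54 75 5c ∥ df c4.
Inner hash: sum = 80+97+113+84+117+92+223+196 = 1002 → 03 ea.
Outer input = (K'⊕opad) ∥ inner = 3a 0b 1b 3e 1f 36 ∥ 03 ea.
Outer hash (tag): sum = 58+11+27+62+31+54+3+234 = 480 → 01 e0.

01e0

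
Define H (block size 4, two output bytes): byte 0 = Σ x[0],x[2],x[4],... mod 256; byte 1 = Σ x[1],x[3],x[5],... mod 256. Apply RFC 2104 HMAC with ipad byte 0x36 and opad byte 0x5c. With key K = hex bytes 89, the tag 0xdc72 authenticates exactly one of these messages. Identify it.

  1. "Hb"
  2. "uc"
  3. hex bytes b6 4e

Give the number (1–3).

Key hex bytes 89 is 1 byte ≤ B = 4; zero-pad to 4 bytes: K' = 89 00 00 00.
K' ⊕ ipad = bf 36 36 36; K' ⊕ opad = d5 5c 5c 5c.
m1: inner = H(bf 36 36 36 48 62) = 3d ce; tag = H(d5 5c 5c 5c 3d ce) = 6e86
m2: inner = H(bf 36 36 36 75 63) = 6a cf; tag = H(d5 5c 5c 5c 6a cf) = 9b87
m3: inner = H(bf 36 36 36 b6 4e) = ab ba; tag = H(d5 5c 5c 5c ab ba) = dc72 ← matches

3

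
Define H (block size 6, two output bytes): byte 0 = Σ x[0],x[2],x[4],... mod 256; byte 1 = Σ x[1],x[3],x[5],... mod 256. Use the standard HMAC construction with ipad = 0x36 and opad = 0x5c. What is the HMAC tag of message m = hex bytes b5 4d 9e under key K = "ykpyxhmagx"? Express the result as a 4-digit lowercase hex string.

Key "ykpyxhmagx" = 79 6b 70 79 78 68 6d 61 67 78 is 10 bytes > B = 6, so hash it first: H(key) = 35 25, then zero-pad to 6 bytes: K' = 35 25 00 00 00 00.
K' ⊕ ipad = 03 13 36 36 36 36.  K' ⊕ opad = 69 79 5c 5c 5c 5c.
Inner input = (K'⊕ipad) ∥ m = 03 13 36 36 36 36 ∥ b5 4d 9e.
Inner hash: even-index sum = 450 mod 256 = 194; odd-index sum = 204 mod 256 = 204 → c2 cc.
Outer input = (K'⊕opad) ∥ inner = 69 79 5c 5c 5c 5c ∥ c2 cc.
Outer hash (tag): even-index sum = 483 mod 256 = 227; odd-index sum = 509 mod 256 = 253 → e3 fd.

e3fd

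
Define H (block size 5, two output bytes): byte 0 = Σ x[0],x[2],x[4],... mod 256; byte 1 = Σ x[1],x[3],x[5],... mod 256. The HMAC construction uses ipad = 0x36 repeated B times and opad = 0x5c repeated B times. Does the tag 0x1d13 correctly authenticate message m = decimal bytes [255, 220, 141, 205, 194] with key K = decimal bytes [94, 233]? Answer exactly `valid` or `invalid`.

Key decimal bytes [94, 233] = 5e e9 is 2 bytes ≤ B = 5; zero-pad to 5 bytes: K' = 5e e9 00 00 00.
K' ⊕ ipad = 68 df 36 36 36; K' ⊕ opad = 02 b5 5c 5c 5c.
Inner hash: even-index sum = 637 mod 256 = 125; odd-index sum = 867 mod 256 = 99 → 7d 63.
Outer hash (recomputed tag): even-index sum = 285 mod 256 = 29; odd-index sum = 398 mod 256 = 142 → 1d 8e.
Recomputed tag = 1d8e; claimed = 1d13 → mismatch.

invalid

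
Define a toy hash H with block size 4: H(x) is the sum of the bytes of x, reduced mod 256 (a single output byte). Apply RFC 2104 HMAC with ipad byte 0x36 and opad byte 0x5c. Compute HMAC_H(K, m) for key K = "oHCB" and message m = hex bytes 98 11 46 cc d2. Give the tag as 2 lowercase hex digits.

Key "oHCB" = 6f 48 43 42 is exactly B = 4 bytes: K' = 6f 48 43 42.
K' ⊕ ipad = 59 7e 75 74.  K' ⊕ opad = 33 14 1f 1e.
Inner input = (K'⊕ipad) ∥ m = 59 7e 75 74 ∥ 98 11 46 cc d2.
Inner hash: sum = 89+126+117+116+152+17+70+204+210 = 1101; mod 256 = 77 → 4d.
Outer input = (K'⊕opad) ∥ inner = 33 14 1f 1e ∥ 4d.
Outer hash (tag): sum = 51+20+31+30+77 = 209 → d1.

d1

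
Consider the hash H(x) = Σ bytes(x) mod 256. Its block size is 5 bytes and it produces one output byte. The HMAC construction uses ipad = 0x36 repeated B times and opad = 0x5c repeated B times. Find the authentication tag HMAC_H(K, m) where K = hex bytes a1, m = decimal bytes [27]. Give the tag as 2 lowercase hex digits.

f7

Key hex bytes a1 is 1 byte ≤ B = 5; zero-pad to 5 bytes: K' = a1 00 00 00 00.
K' ⊕ ipad = 97 36 36 36 36.  K' ⊕ opad = fd 5c 5c 5c 5c.
Inner input = (K'⊕ipad) ∥ m = 97 36 36 36 36 ∥ 1b.
Inner hash: sum = 151+54+54+54+54+27 = 394; mod 256 = 138 → 8a.
Outer input = (K'⊕opad) ∥ inner = fd 5c 5c 5c 5c ∥ 8a.
Outer hash (tag): sum = 253+92+92+92+92+138 = 759; mod 256 = 247 → f7.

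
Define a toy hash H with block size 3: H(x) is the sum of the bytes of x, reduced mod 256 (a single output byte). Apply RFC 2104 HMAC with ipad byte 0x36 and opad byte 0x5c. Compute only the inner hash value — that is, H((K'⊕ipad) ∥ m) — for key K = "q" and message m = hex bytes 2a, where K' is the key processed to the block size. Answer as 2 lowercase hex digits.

dd

Key "q" = 71 is 1 byte ≤ B = 3; zero-pad to 3 bytes: K' = 71 00 00.
K' ⊕ ipad = 47 36 36.
Inner input = 47 36 36 ∥ 2a.
Inner hash: sum = 71+54+54+42 = 221 → dd.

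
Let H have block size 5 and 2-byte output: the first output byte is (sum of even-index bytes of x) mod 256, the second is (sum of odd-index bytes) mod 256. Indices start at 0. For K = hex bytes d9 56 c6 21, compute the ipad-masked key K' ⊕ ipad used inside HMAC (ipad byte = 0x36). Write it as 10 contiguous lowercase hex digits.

ef60f01736

Key hex bytes d9 56 c6 21 is 4 bytes ≤ B = 5; zero-pad to 5 bytes: K' = d9 56 c6 21 00.
XOR each byte with 0x36: d9⊕36=ef, 56⊕36=60, c6⊕36=f0, 21⊕36=17, 00⊕36=36.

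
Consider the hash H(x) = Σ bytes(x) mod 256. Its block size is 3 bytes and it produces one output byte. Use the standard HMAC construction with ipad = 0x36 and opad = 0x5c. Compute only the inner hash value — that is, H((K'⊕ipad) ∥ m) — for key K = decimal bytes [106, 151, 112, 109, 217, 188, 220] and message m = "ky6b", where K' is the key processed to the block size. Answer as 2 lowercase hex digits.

Key decimal bytes [106, 151, 112, 109, 217, 188, 220] = 6a 97 70 6d d9 bc dc is 7 bytes > B = 3, so hash it first: H(key) = 4f, then zero-pad to 3 bytes: K' = 4f 00 00.
K' ⊕ ipad = 79 36 36.
Inner input = 79 36 36 ∥ 6b 79 36 62.
Inner hash: sum = 121+54+54+107+121+54+98 = 609; mod 256 = 97 → 61.

61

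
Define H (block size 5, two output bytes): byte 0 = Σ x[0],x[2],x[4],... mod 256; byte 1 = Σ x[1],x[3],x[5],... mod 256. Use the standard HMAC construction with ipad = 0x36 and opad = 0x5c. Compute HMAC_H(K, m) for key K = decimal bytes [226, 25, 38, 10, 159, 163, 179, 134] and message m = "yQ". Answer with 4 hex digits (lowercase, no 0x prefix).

Key decimal bytes [226, 25, 38, 10, 159, 163, 179, 134] = e2 19 26 0a 9f a3 b3 86 is 8 bytes > B = 5, so hash it first: H(key) = 5a 4c, then zero-pad to 5 bytes: K' = 5a 4c 00 00 00.
K' ⊕ ipad = 6c 7a 36 36 36.  K' ⊕ opad = 06 10 5c 5c 5c.
Inner input = (K'⊕ipad) ∥ m = 6c 7a 36 36 36 ∥ 79 51.
Inner hash: even-index sum = 297 mod 256 = 41; odd-index sum = 297 mod 256 = 41 → 29 29.
Outer input = (K'⊕opad) ∥ inner = 06 10 5c 5c 5c ∥ 29 29.
Outer hash (tag): even-index sum = 231 mod 256 = 231; odd-index sum = 149 mod 256 = 149 → e7 95.

e795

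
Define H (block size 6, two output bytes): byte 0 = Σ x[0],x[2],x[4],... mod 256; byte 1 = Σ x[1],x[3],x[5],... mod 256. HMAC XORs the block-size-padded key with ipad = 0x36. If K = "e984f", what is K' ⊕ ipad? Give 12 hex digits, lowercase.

530f0e025036

Key "e984f" = 65 39 38 34 66 is 5 bytes ≤ B = 6; zero-pad to 6 bytes: K' = 65 39 38 34 66 00.
XOR each byte with 0x36: 65⊕36=53, 39⊕36=0f, 38⊕36=0e, 34⊕36=02, 66⊕36=50, 00⊕36=36.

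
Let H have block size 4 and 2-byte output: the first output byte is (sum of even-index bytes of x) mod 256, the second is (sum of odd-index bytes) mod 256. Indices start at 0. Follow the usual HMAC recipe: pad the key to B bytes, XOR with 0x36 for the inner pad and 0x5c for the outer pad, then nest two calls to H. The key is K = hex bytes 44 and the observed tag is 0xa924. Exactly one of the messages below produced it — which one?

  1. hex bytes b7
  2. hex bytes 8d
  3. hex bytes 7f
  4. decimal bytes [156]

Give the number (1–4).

2

Key hex bytes 44 is 1 byte ≤ B = 4; zero-pad to 4 bytes: K' = 44 00 00 00.
K' ⊕ ipad = 72 36 36 36; K' ⊕ opad = 18 5c 5c 5c.
m1: inner = H(72 36 36 36 b7) = 5f 6c; tag = H(18 5c 5c 5c 5f 6c) = d324
m2: inner = H(72 36 36 36 8d) = 35 6c; tag = H(18 5c 5c 5c 35 6c) = a924 ← matches
m3: inner = H(72 36 36 36 7f) = 27 6c; tag = H(18 5c 5c 5c 27 6c) = 9b24
m4: inner = H(72 36 36 36 9c) = 44 6c; tag = H(18 5c 5c 5c 44 6c) = b824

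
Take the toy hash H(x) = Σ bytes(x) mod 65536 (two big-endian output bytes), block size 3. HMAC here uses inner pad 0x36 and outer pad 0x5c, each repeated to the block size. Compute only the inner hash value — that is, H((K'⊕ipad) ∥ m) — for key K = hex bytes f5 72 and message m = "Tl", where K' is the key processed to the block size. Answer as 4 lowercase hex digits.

01fd

Key hex bytes f5 72 is 2 bytes ≤ B = 3; zero-pad to 3 bytes: K' = f5 72 00.
K' ⊕ ipad = c3 44 36.
Inner input = c3 44 36 ∥ 54 6c.
Inner hash: sum = 195+68+54+84+108 = 509 → 01 fd.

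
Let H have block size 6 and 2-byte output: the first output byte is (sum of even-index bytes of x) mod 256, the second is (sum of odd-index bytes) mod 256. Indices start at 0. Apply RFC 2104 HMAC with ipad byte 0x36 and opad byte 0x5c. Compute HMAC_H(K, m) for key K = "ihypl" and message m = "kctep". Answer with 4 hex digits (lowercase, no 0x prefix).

Key "ihypl" = 69 68 79 70 6c is 5 bytes ≤ B = 6; zero-pad to 6 bytes: K' = 69 68 79 70 6c 00.
K' ⊕ ipad = 5f 5e 4f 46 5a 36.  K' ⊕ opad = 35 34 25 2c 30 5c.
Inner input = (K'⊕ipad) ∥ m = 5f 5e 4f 46 5a 36 ∥ 6b 63 74 65 70.
Inner hash: even-index sum = 599 mod 256 = 87; odd-index sum = 418 mod 256 = 162 → 57 a2.
Outer input = (K'⊕opad) ∥ inner = 35 34 25 2c 30 5c ∥ 57 a2.
Outer hash (tag): even-index sum = 225 mod 256 = 225; odd-index sum = 350 mod 256 = 94 → e1 5e.

e15e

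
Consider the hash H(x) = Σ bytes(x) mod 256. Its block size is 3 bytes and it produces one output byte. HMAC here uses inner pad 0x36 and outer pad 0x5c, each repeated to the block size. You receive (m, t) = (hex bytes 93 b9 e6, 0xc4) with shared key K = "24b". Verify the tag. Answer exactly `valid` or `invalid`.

invalid

Key "24b" = 32 34 62 is exactly B = 3 bytes: K' = 32 34 62.
K' ⊕ ipad = 04 02 54; K' ⊕ opad = 6e 68 3e.
Inner hash: sum = 4+2+84+147+185+230 = 652; mod 256 = 140 → 8c.
Outer hash (recomputed tag): sum = 110+104+62+140 = 416; mod 256 = 160 → a0.
Recomputed tag = a0; claimed = c4 → mismatch.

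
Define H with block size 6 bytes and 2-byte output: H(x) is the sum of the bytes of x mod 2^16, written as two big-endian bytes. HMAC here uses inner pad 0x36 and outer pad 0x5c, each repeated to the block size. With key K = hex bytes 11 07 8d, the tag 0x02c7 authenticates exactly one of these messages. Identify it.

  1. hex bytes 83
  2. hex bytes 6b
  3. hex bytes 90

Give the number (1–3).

1

Key hex bytes 11 07 8d is 3 bytes ≤ B = 6; zero-pad to 6 bytes: K' = 11 07 8d 00 00 00.
K' ⊕ ipad = 27 31 bb 36 36 36; K' ⊕ opad = 4d 5b d1 5c 5c 5c.
m1: inner = H(27 31 bb 36 36 36 83) = 02 38; tag = H(4d 5b d1 5c 5c 5c 02 38) = 02c7 ← matches
m2: inner = H(27 31 bb 36 36 36 6b) = 02 20; tag = H(4d 5b d1 5c 5c 5c 02 20) = 02af
m3: inner = H(27 31 bb 36 36 36 90) = 02 45; tag = H(4d 5b d1 5c 5c 5c 02 45) = 02d4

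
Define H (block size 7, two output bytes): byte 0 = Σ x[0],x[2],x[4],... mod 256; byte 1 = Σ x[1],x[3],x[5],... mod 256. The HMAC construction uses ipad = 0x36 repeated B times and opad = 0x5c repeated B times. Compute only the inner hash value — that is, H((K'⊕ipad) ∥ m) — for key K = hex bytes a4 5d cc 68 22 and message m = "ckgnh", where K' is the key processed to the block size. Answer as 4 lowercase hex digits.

af31

Key hex bytes a4 5d cc 68 22 is 5 bytes ≤ B = 7; zero-pad to 7 bytes: K' = a4 5d cc 68 22 00 00.
K' ⊕ ipad = 92 6b fa 5e 14 36 36.
Inner input = 92 6b fa 5e 14 36 36 ∥ 63 6b 67 6e 68.
Inner hash: even-index sum = 687 mod 256 = 175; odd-index sum = 561 mod 256 = 49 → af 31.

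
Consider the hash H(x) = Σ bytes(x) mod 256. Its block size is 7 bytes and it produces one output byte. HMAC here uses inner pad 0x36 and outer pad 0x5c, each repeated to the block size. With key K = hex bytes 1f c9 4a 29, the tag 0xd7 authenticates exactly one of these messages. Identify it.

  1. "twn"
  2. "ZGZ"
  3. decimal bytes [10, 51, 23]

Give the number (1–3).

Key hex bytes 1f c9 4a 29 is 4 bytes ≤ B = 7; zero-pad to 7 bytes: K' = 1f c9 4a 29 00 00 00.
K' ⊕ ipad = 29 ff 7c 1f 36 36 36; K' ⊕ opad = 43 95 16 75 5c 5c 5c.
m1: inner = H(29 ff 7c 1f 36 36 36 74 77 6e) = be; tag = H(43 95 16 75 5c 5c 5c be) = 35
m2: inner = H(29 ff 7c 1f 36 36 36 5a 47 5a) = 60; tag = H(43 95 16 75 5c 5c 5c 60) = d7 ← matches
m3: inner = H(29 ff 7c 1f 36 36 36 0a 33 17) = b9; tag = H(43 95 16 75 5c 5c 5c b9) = 30

2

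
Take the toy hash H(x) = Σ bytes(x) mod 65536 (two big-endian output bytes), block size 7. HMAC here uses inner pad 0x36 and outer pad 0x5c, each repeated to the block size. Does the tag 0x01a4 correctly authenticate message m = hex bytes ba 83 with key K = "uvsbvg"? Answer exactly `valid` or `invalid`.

Key "uvsbvg" = 75 76 73 62 76 67 is 6 bytes ≤ B = 7; zero-pad to 7 bytes: K' = 75 76 73 62 76 67 00.
K' ⊕ ipad = 43 40 45 54 40 51 36; K' ⊕ opad = 29 2a 2f 3e 2a 3b 5c.
Inner hash: sum = 67+64+69+84+64+81+54+186+131 = 800 → 03 20.
Outer hash (recomputed tag): sum = 41+42+47+62+42+59+92+3+32 = 420 → 01 a4.
Recomputed tag = 01a4; claimed = 01a4 → match.

valid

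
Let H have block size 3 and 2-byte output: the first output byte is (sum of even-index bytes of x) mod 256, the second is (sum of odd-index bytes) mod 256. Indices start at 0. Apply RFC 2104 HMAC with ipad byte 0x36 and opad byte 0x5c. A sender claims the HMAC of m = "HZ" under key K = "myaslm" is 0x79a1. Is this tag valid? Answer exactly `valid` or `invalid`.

Key "myaslm" = 6d 79 61 73 6c 6d is 6 bytes > B = 3, so hash it first: H(key) = 3a 59, then zero-pad to 3 bytes: K' = 3a 59 00.
K' ⊕ ipad = 0c 6f 36; K' ⊕ opad = 66 05 5c.
Inner hash: even-index sum = 156 mod 256 = 156; odd-index sum = 183 mod 256 = 183 → 9c b7.
Outer hash (recomputed tag): even-index sum = 377 mod 256 = 121; odd-index sum = 161 mod 256 = 161 → 79 a1.
Recomputed tag = 79a1; claimed = 79a1 → match.

valid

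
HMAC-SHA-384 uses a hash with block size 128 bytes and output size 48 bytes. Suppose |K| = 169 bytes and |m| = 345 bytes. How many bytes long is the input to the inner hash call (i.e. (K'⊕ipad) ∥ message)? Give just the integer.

473

Key is 169 > 128 bytes, so it is hashed to 48 bytes then zero-padded to 128: |K'| = 128.
Inner input = (K'⊕ipad) ∥ m → 128 + 345 = 473 bytes.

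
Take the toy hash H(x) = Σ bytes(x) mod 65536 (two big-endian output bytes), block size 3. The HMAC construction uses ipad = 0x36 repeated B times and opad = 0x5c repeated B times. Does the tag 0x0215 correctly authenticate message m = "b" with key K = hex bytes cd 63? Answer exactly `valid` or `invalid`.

valid

Key hex bytes cd 63 is 2 bytes ≤ B = 3; zero-pad to 3 bytes: K' = cd 63 00.
K' ⊕ ipad = fb 55 36; K' ⊕ opad = 91 3f 5c.
Inner hash: sum = 251+85+54+98 = 488 → 01 e8.
Outer hash (recomputed tag): sum = 145+63+92+1+232 = 533 → 02 15.
Recomputed tag = 0215; claimed = 0215 → match.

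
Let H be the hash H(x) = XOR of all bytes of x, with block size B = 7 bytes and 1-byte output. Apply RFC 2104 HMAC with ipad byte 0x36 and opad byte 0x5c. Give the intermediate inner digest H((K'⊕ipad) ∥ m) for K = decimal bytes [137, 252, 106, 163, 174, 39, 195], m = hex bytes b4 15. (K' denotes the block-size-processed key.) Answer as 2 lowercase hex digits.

61

Key decimal bytes [137, 252, 106, 163, 174, 39, 195] = 89 fc 6a a3 ae 27 c3 is exactly B = 7 bytes: K' = 89 fc 6a a3 ae 27 c3.
K' ⊕ ipad = bf ca 5c 95 98 11 f5.
Inner input = bf ca 5c 95 98 11 f5 ∥ b4 15.
Inner hash: XOR bf⊕ca⊕5c⊕95⊕98⊕11⊕f5⊕b4⊕15 = 61.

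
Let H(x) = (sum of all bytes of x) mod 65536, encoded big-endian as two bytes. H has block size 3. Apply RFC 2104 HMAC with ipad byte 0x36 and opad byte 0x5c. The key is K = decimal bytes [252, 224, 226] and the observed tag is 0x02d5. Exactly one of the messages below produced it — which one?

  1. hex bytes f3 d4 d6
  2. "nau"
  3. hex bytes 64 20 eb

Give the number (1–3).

Key decimal bytes [252, 224, 226] = fc e0 e2 is exactly B = 3 bytes: K' = fc e0 e2.
K' ⊕ ipad = ca d6 d4; K' ⊕ opad = a0 bc be.
m1: inner = H(ca d6 d4 f3 d4 d6) = 05 11; tag = H(a0 bc be 05 11) = 0230
m2: inner = H(ca d6 d4 6e 61 75) = 03 b8; tag = H(a0 bc be 03 b8) = 02d5 ← matches
m3: inner = H(ca d6 d4 64 20 eb) = 03 e3; tag = H(a0 bc be 03 e3) = 0300

2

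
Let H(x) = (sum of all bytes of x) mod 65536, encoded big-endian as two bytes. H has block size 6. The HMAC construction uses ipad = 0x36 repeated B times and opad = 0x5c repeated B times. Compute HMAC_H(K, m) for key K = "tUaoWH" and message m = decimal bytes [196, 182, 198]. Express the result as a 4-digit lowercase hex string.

Key "tUaoWH" = 74 55 61 6f 57 48 is exactly B = 6 bytes: K' = 74 55 61 6f 57 48.
K' ⊕ ipad = 42 63 57 59 61 7e.  K' ⊕ opad = 28 09 3d 33 0b 14.
Inner input = (K'⊕ipad) ∥ m = 42 63 57 59 61 7e ∥ c4 b6 c6.
Inner hash: sum = 66+99+87+89+97+126+196+182+198 = 1140 → 04 74.
Outer input = (K'⊕opad) ∥ inner = 28 09 3d 33 0b 14 ∥ 04 74.
Outer hash (tag): sum = 40+9+61+51+11+20+4+116 = 312 → 01 38.

0138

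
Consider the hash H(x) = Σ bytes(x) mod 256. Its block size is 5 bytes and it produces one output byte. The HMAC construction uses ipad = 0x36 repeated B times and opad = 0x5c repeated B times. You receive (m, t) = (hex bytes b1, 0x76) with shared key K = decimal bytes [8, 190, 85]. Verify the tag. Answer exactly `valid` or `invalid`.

invalid

Key decimal bytes [8, 190, 85] = 08 be 55 is 3 bytes ≤ B = 5; zero-pad to 5 bytes: K' = 08 be 55 00 00.
K' ⊕ ipad = 3e 88 63 36 36; K' ⊕ opad = 54 e2 09 5c 5c.
Inner hash: sum = 62+136+99+54+54+177 = 582; mod 256 = 70 → 46.
Outer hash (recomputed tag): sum = 84+226+9+92+92+70 = 573; mod 256 = 61 → 3d.
Recomputed tag = 3d; claimed = 76 → mismatch.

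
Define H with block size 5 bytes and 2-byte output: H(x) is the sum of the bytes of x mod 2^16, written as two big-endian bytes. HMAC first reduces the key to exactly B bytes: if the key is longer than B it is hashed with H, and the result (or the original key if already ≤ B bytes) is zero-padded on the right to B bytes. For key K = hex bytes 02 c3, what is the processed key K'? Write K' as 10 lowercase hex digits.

Key hex bytes 02 c3 is 2 bytes ≤ B = 5; zero-pad to 5 bytes: K' = 02 c3 00 00 00.

02c3000000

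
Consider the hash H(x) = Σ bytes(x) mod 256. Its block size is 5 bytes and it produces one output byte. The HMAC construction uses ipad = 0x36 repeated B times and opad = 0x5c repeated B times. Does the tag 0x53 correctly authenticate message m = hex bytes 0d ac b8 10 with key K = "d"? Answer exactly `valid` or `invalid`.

Key "d" = 64 is 1 byte ≤ B = 5; zero-pad to 5 bytes: K' = 64 00 00 00 00.
K' ⊕ ipad = 52 36 36 36 36; K' ⊕ opad = 38 5c 5c 5c 5c.
Inner hash: sum = 82+54+54+54+54+13+172+184+16 = 683; mod 256 = 171 → ab.
Outer hash (recomputed tag): sum = 56+92+92+92+92+171 = 595; mod 256 = 83 → 53.
Recomputed tag = 53; claimed = 53 → match.

valid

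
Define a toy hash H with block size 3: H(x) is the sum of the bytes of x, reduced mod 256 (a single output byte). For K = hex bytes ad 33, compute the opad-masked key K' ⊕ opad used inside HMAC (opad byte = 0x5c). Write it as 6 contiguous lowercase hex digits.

f16f5c

Key hex bytes ad 33 is 2 bytes ≤ B = 3; zero-pad to 3 bytes: K' = ad 33 00.
XOR each byte with 0x5c: ad⊕5c=f1, 33⊕5c=6f, 00⊕5c=5c.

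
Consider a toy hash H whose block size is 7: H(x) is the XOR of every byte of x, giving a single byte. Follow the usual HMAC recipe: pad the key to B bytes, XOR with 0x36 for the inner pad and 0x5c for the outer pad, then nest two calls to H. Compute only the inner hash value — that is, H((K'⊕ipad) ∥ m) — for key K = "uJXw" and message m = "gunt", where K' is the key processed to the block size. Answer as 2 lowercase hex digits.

2e

Key "uJXw" = 75 4a 58 77 is 4 bytes ≤ B = 7; zero-pad to 7 bytes: K' = 75 4a 58 77 00 00 00.
K' ⊕ ipad = 43 7c 6e 41 36 36 36.
Inner input = 43 7c 6e 41 36 36 36 ∥ 67 75 6e 74.
Inner hash: XOR 43⊕7c⊕6e⊕41⊕36⊕36⊕36⊕67⊕75⊕6e⊕74 = 2e.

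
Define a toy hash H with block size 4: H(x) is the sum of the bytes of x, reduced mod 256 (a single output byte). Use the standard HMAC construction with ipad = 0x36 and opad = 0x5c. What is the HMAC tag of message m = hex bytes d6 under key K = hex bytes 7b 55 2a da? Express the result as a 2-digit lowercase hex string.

ba

Key hex bytes 7b 55 2a da is exactly B = 4 bytes: K' = 7b 55 2a da.
K' ⊕ ipad = 4d 63 1c ec.  K' ⊕ opad = 27 09 76 86.
Inner input = (K'⊕ipad) ∥ m = 4d 63 1c ec ∥ d6.
Inner hash: sum = 77+99+28+236+214 = 654; mod 256 = 142 → 8e.
Outer input = (K'⊕opad) ∥ inner = 27 09 76 86 ∥ 8e.
Outer hash (tag): sum = 39+9+118+134+142 = 442; mod 256 = 186 → ba.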